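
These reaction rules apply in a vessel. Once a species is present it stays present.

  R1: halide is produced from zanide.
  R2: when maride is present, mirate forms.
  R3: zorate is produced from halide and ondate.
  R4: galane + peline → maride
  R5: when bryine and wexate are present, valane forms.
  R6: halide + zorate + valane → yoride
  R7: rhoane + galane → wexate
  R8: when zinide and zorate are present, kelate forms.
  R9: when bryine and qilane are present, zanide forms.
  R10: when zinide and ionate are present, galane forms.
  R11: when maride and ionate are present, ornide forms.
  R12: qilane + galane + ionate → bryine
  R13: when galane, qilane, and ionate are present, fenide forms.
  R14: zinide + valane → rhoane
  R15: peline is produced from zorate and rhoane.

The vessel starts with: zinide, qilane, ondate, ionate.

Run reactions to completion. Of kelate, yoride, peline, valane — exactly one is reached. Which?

zinide and ionate present → galane forms (R10).
qilane, galane, and ionate present → bryine forms (R12).
bryine and qilane present → zanide forms (R9).
zanide present → halide forms (R1).
halide and ondate present → zorate forms (R3).
zinide and zorate present → kelate forms (R8).
peline would need zorate and rhoane (R15), but rhoane never forms. yoride would need halide, zorate, and valane (R6), but valane never forms. valane would need bryine and wexate (R5), but wexate never forms.

kelate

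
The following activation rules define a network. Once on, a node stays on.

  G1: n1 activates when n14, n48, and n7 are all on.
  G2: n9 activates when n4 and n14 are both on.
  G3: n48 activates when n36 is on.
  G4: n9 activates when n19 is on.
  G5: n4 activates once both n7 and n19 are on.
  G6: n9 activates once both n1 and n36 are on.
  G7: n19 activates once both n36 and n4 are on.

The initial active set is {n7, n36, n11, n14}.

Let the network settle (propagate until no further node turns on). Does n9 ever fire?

Yes

n36 is on, so n48 activates (G3).
G1: n14, n48, and n7 on → n1 on.
n1 and n36 are on, so n9 activates (G6).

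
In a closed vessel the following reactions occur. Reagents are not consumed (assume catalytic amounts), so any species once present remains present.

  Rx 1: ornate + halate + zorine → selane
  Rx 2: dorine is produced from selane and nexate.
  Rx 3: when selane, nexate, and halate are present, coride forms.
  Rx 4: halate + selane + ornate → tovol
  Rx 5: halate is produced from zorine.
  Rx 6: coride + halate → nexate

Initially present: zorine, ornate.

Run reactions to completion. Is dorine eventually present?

dorine would need selane and nexate (Rx 2), but nexate never forms.

No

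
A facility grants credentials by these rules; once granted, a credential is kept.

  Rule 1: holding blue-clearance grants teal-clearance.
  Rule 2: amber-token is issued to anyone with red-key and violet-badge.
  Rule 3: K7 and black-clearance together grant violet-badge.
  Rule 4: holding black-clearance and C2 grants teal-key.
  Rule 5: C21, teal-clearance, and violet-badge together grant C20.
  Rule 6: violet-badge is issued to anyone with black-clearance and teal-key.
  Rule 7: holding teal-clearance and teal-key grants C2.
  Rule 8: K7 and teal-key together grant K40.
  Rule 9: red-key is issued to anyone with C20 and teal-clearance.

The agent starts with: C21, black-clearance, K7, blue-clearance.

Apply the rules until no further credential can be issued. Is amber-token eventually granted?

Holding blue-clearance grants teal-clearance (Rule 1).
Holding K7 and black-clearance grants violet-badge (Rule 3).
Holding C21, teal-clearance, and violet-badge grants C20 (Rule 5).
Holding C20 and teal-clearance grants red-key (Rule 9).
Holding red-key and violet-badge grants amber-token (Rule 2).

Yes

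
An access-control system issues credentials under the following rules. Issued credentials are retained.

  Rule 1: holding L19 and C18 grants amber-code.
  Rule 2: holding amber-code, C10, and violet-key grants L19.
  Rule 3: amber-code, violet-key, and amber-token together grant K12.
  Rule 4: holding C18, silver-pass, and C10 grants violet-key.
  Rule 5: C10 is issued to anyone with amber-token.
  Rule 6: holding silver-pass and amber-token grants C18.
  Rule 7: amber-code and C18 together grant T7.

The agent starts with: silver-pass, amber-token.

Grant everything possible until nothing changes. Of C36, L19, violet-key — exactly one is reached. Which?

Holding amber-token grants C10 (Rule 5).
Holding silver-pass and amber-token grants C18 (Rule 6).
Holding C18, silver-pass, and C10 grants violet-key (Rule 4).
L19 would need amber-code, C10, and violet-key (Rule 2), but amber-code is never granted. No rule produces C36, and it is not given.

violet-key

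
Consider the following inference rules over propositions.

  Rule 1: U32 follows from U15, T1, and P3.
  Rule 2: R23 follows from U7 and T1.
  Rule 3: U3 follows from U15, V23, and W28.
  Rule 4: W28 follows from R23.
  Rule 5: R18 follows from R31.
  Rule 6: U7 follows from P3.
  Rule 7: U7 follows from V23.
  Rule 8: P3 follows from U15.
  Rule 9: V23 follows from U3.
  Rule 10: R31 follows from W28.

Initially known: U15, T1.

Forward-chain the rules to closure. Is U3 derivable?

No

U3 would need U15, V23, and W28 (Rule 3), but V23 is never established.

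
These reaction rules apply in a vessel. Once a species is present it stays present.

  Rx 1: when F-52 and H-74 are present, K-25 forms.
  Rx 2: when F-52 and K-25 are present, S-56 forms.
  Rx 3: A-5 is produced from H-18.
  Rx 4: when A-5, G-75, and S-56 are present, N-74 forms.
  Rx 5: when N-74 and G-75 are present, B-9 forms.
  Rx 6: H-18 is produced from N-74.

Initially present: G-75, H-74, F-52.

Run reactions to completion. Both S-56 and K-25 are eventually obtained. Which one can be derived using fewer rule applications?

K-25: F-52 and H-74 present → K-25 forms (Rx 1). [1 rule application]
S-56: F-52 and H-74 present → K-25 forms (Rx 1). F-52 and K-25 present → S-56 forms (Rx 2). [2 rule applications]
K-25 needs fewer.

K-25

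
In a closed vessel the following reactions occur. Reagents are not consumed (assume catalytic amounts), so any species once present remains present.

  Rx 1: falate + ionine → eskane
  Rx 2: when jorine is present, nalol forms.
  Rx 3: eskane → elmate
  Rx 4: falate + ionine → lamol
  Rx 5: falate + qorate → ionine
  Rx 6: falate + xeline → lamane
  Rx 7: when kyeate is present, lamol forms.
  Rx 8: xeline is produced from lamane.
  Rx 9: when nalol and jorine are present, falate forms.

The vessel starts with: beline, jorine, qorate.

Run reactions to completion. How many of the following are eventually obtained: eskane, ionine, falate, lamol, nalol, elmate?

jorine present → nalol forms (Rx 2).
nalol and jorine present → falate forms (Rx 9).
falate and qorate present → ionine forms (Rx 5).
falate and ionine present → lamol forms (Rx 4).
falate and ionine present → eskane forms (Rx 1).
eskane present → elmate forms (Rx 3).
eskane: reached.
ionine: reached.
falate: reached.
lamol: reached.
nalol: reached.
elmate: reached.
All 6 are reached.

6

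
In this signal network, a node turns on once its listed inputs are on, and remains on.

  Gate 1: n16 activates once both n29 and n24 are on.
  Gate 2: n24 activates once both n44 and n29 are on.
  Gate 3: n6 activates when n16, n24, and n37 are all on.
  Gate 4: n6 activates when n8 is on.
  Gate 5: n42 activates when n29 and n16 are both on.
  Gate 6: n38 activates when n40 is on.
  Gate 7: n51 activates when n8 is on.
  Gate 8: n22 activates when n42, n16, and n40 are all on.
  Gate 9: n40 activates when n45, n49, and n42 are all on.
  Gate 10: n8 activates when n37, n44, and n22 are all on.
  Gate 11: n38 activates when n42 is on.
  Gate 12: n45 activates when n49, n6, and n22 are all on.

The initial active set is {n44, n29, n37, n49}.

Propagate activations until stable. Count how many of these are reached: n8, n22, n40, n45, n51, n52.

0

n8 would need n37, n44, and n22 (Gate 10), but n22 never turns on.
n22 would need n42, n16, and n40 (Gate 8), but n40 never turns on.
n40 would need n45, n49, and n42 (Gate 9), but n45 never turns on.
n45 would need n49, n6, and n22 (Gate 12), but n22 never turns on.
n51 would need n8 (Gate 7), but n8 never turns on.
No rule produces n52, and it is not given.
None of the 6 are reached.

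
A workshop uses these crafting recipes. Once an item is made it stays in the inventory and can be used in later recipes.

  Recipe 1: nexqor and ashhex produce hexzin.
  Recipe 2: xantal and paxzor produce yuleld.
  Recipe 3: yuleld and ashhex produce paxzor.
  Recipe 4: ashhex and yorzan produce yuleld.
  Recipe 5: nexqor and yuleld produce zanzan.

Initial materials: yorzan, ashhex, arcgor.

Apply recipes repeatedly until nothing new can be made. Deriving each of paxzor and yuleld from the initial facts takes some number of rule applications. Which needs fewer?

yuleld: Using Recipe 4, ashhex and yorzan make yuleld. [1 rule application]
paxzor: Using Recipe 4, ashhex and yorzan make yuleld. Using Recipe 3, yuleld and ashhex make paxzor. [2 rule applications]
yuleld needs fewer.

yuleld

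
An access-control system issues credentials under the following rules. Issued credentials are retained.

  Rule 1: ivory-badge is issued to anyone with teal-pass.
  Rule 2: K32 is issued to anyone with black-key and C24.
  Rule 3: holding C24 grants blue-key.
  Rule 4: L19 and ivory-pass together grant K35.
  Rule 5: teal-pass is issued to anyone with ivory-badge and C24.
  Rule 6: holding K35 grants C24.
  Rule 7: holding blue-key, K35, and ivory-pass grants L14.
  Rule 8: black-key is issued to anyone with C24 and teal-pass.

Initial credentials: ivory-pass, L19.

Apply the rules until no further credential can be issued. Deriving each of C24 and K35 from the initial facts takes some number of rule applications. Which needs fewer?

K35: Holding L19 and ivory-pass grants K35 (Rule 4). [1 rule application]
C24: Holding L19 and ivory-pass grants K35 (Rule 4). Holding K35 grants C24 (Rule 6). [2 rule applications]
K35 needs fewer.

K35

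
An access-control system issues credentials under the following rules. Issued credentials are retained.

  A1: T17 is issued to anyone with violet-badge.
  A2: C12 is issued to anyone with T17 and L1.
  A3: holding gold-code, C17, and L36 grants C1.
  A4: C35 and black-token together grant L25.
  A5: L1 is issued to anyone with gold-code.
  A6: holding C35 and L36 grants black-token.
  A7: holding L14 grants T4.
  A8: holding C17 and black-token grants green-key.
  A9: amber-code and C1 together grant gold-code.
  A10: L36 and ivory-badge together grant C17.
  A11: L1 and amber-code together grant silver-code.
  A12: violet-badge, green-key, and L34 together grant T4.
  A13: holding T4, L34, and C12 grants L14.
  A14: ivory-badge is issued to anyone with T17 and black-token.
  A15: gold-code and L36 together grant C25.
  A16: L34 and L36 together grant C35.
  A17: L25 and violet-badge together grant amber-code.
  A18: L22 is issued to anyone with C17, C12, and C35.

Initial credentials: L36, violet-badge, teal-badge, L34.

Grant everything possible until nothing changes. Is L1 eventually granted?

L1 would need gold-code (A5), but gold-code is never granted.

No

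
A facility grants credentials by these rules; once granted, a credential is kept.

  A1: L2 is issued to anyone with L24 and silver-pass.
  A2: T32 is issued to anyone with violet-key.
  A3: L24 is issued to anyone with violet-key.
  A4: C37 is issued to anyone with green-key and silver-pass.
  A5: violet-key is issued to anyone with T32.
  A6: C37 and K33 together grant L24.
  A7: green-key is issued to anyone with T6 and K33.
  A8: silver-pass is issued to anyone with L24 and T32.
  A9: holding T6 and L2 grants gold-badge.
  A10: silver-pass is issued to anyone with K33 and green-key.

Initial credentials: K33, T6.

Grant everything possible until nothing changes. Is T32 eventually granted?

No

T32 would need violet-key (A2), but violet-key is never granted.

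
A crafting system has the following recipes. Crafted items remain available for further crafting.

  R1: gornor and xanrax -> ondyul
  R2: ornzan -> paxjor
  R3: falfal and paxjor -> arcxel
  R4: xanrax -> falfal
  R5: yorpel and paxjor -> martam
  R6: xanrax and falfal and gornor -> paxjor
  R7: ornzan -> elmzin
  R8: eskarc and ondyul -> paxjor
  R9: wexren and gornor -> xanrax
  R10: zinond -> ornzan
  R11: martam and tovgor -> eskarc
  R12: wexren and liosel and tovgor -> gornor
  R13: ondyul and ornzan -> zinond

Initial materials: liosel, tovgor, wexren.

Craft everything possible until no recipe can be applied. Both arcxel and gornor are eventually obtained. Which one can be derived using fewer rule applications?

gornor

gornor: Using R12, wexren, liosel, and tovgor make gornor. [1 rule application]
arcxel: Using R12, wexren, liosel, and tovgor make gornor. wexren and gornor -> xanrax (R9). xanrax -> falfal (R4). Using R6, xanrax, falfal, and gornor make paxjor. Using R3, falfal and paxjor make arcxel. [5 rule applications]
gornor needs fewer.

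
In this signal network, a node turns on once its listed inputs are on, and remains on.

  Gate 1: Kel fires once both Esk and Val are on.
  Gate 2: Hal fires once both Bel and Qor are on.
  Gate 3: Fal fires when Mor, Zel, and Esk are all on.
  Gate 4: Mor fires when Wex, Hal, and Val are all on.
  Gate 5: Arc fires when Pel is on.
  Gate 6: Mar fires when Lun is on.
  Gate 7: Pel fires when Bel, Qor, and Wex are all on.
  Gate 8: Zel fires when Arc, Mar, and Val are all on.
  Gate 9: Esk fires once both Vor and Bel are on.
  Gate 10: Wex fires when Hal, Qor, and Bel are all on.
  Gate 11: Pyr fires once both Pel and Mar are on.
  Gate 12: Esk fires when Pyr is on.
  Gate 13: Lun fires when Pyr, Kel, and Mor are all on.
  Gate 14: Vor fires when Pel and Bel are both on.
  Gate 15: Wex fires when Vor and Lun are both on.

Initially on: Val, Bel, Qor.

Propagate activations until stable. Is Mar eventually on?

No

Mar would need Lun (Gate 6), but Lun never turns on.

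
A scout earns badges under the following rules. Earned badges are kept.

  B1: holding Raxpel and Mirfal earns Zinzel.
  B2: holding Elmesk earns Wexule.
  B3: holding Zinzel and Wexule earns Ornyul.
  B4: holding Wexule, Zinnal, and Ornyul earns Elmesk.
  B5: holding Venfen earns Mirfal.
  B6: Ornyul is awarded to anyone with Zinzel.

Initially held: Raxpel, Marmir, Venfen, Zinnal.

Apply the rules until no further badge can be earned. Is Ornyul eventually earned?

Yes

With Venfen, Mirfal is earned (B5).
With Raxpel and Mirfal, Zinzel is earned (B1).
With Zinzel, Ornyul is earned (B6).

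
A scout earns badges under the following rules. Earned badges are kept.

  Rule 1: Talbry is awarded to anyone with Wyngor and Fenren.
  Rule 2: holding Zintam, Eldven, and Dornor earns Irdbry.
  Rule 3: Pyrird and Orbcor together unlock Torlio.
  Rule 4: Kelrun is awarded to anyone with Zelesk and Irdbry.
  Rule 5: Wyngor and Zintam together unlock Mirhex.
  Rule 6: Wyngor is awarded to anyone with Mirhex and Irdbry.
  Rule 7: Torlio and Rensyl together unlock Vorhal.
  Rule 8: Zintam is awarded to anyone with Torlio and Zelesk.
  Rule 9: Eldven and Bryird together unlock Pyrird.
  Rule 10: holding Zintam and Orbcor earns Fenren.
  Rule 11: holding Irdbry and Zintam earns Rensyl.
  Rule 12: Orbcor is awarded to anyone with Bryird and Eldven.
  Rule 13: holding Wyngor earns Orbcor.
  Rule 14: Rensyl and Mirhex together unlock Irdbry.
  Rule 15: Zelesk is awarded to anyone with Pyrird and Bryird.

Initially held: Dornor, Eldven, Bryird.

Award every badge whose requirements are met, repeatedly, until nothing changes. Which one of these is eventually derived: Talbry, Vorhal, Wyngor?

With Eldven and Bryird, Pyrird is earned (Rule 9).
With Bryird and Eldven, Orbcor is earned (Rule 12).
With Pyrird and Orbcor, Torlio is earned (Rule 3).
With Pyrird and Bryird, Zelesk is earned (Rule 15).
With Torlio and Zelesk, Zintam is earned (Rule 8).
With Zintam, Eldven, and Dornor, Irdbry is earned (Rule 2).
With Irdbry and Zintam, Rensyl is earned (Rule 11).
With Torlio and Rensyl, Vorhal is earned (Rule 7).
Wyngor would need Mirhex and Irdbry (Rule 6), but Mirhex is never earned. Talbry would need Wyngor and Fenren (Rule 1), but Wyngor is never earned.

Vorhal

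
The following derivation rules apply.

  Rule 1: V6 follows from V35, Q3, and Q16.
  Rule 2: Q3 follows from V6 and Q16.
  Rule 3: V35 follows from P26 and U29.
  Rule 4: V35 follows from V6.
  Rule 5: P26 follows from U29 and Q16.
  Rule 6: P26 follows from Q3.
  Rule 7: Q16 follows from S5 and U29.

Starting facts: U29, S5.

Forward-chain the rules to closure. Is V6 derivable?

V6 would need V35, Q3, and Q16 (Rule 1), but Q3 is never established.

No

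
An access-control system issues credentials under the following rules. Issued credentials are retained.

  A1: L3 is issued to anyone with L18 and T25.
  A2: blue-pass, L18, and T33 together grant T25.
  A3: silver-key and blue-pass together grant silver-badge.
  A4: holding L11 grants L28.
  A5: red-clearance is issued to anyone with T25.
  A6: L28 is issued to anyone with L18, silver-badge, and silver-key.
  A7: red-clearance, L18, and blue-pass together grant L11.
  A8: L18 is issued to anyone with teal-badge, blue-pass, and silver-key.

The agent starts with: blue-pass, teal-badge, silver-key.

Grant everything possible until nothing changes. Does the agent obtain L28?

Holding teal-badge, blue-pass, and silver-key grants L18 (A8).
Holding silver-key and blue-pass grants silver-badge (A3).
Holding L18, silver-badge, and silver-key grants L28 (A6).

Yes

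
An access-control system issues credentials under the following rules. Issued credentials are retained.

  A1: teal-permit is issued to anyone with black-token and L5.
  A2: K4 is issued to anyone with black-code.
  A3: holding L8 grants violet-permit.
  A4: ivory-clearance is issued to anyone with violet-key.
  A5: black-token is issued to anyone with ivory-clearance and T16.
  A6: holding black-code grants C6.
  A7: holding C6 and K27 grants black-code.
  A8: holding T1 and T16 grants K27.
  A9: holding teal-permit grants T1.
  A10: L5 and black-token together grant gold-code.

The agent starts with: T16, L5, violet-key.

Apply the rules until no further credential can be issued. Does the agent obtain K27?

Yes

Holding violet-key grants ivory-clearance (A4).
Holding ivory-clearance and T16 grants black-token (A5).
Holding black-token and L5 grants teal-permit (A1).
Holding teal-permit grants T1 (A9).
Holding T1 and T16 grants K27 (A8).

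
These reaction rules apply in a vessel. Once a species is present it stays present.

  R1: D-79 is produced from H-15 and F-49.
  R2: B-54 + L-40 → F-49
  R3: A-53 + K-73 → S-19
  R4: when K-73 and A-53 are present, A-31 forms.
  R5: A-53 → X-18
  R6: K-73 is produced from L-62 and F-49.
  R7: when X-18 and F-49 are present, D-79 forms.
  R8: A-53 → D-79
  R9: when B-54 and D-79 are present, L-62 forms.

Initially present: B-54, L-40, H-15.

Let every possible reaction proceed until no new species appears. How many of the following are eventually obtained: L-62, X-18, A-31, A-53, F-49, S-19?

2

B-54 and L-40 present → F-49 forms (R2).
H-15 and F-49 present → D-79 forms (R1).
B-54 and D-79 present → L-62 forms (R9).
L-62: reached.
X-18 would need A-53 (R5), but A-53 never forms.
A-31 would need K-73 and A-53 (R4), but A-53 never forms.
No rule produces A-53, and it is not given.
F-49: reached.
S-19 would need A-53 and K-73 (R3), but A-53 never forms.
Reached: L-62 and F-49 — 2 of the 6.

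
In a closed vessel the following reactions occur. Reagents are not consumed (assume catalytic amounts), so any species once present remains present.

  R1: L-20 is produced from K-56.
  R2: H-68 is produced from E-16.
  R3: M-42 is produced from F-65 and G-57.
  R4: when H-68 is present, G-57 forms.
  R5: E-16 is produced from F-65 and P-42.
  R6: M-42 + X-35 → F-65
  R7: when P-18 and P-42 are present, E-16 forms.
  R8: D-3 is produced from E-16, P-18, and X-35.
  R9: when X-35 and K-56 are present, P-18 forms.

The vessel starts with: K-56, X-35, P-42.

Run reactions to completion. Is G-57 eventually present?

X-35 and K-56 present → P-18 forms (R9).
P-18 and P-42 present → E-16 forms (R7).
E-16 present → H-68 forms (R2).
H-68 present → G-57 forms (R4).

Yes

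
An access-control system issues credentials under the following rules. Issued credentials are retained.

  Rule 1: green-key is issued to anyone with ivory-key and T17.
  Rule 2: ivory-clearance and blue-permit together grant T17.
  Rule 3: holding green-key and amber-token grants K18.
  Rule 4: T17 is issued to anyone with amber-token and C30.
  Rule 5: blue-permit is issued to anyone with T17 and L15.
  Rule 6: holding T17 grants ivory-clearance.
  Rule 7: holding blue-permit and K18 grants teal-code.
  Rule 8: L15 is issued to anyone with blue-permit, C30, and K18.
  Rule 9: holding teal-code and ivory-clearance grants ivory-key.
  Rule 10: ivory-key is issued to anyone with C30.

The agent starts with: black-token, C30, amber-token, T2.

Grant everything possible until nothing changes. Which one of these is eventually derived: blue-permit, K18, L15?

K18

Holding amber-token and C30 grants T17 (Rule 4).
Holding C30 grants ivory-key (Rule 10).
Holding ivory-key and T17 grants green-key (Rule 1).
Holding green-key and amber-token grants K18 (Rule 3).
blue-permit would need T17 and L15 (Rule 5), but L15 is never granted. L15 would need blue-permit, C30, and K18 (Rule 8), but blue-permit is never granted.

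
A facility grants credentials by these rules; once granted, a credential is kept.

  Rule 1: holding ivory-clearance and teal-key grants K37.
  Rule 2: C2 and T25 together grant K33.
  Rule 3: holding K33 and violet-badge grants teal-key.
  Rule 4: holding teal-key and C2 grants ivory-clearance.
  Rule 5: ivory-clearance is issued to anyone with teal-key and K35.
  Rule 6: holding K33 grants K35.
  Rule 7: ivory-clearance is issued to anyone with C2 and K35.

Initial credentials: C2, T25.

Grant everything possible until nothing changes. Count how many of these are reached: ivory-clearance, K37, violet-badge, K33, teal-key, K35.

Holding C2 and T25 grants K33 (Rule 2).
Holding K33 grants K35 (Rule 6).
Holding C2 and K35 grants ivory-clearance (Rule 7).
ivory-clearance: reached.
K37 would need ivory-clearance and teal-key (Rule 1), but teal-key is never granted.
No rule produces violet-badge, and it is not given.
K33: reached.
teal-key would need K33 and violet-badge (Rule 3), but violet-badge is never granted.
K35: reached.
Reached: ivory-clearance, K33, and K35 — 3 of the 6.

3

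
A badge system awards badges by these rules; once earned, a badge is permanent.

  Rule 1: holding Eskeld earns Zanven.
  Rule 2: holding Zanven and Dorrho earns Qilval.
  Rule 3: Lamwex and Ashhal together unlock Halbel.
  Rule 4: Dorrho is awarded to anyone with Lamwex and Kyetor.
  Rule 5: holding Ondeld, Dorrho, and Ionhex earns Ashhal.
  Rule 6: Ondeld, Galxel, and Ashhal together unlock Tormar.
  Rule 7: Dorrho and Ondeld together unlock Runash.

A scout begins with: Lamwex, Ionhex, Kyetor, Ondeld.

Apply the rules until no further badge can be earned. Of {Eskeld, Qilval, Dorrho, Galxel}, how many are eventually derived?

1

With Lamwex and Kyetor, Dorrho is earned (Rule 4).
No rule produces Eskeld, and it is not given.
Qilval would need Zanven and Dorrho (Rule 2), but Zanven is never earned.
Dorrho: reached.
No rule produces Galxel, and it is not given.
Reached: Dorrho — 1 of the 4.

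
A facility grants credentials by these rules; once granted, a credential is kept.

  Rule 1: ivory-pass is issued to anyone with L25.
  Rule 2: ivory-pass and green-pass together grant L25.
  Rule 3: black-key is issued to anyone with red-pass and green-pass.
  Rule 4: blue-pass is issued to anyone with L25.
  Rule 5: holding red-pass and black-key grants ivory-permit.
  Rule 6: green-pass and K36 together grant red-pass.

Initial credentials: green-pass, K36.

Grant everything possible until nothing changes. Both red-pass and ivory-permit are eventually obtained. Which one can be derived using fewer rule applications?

red-pass: Holding green-pass and K36 grants red-pass (Rule 6). [1 rule application]
ivory-permit: Holding green-pass and K36 grants red-pass (Rule 6). Holding red-pass and green-pass grants black-key (Rule 3). Holding red-pass and black-key grants ivory-permit (Rule 5). [3 rule applications]
red-pass needs fewer.

red-pass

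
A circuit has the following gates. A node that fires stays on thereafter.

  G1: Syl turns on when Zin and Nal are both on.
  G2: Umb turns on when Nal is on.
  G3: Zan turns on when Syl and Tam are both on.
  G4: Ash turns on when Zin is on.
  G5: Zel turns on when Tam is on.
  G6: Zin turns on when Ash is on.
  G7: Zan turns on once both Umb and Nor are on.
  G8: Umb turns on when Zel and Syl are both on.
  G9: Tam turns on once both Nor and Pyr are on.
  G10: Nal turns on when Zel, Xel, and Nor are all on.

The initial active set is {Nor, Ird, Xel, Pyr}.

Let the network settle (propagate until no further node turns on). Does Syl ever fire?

Syl would need Zin and Nal (G1), but Zin never turns on.

No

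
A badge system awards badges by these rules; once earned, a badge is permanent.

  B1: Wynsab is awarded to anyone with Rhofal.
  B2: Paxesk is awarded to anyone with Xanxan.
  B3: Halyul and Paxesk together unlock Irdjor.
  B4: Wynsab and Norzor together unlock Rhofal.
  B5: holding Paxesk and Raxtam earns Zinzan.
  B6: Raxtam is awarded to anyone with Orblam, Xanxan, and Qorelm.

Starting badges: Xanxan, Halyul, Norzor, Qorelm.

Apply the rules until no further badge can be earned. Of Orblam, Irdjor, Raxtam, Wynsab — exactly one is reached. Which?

With Xanxan, Paxesk is earned (B2).
With Halyul and Paxesk, Irdjor is earned (B3).
Wynsab would need Rhofal (B1), but Rhofal is never earned. Raxtam would need Orblam, Xanxan, and Qorelm (B6), but Orblam is never earned. No rule produces Orblam, and it is not given.

Irdjor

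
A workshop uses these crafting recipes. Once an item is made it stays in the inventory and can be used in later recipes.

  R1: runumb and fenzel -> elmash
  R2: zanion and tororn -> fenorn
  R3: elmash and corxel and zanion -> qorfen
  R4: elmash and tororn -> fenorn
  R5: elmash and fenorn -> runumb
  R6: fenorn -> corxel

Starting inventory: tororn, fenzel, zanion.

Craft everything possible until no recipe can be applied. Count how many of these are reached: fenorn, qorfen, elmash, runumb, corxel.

2

zanion and tororn -> fenorn (R2).
fenorn -> corxel (R6).
fenorn: reached.
qorfen would need elmash, corxel, and zanion (R3), but elmash is never obtained.
elmash would need runumb and fenzel (R1), but runumb is never obtained.
runumb would need elmash and fenorn (R5), but elmash is never obtained.
corxel: reached.
Reached: fenorn and corxel — 2 of the 5.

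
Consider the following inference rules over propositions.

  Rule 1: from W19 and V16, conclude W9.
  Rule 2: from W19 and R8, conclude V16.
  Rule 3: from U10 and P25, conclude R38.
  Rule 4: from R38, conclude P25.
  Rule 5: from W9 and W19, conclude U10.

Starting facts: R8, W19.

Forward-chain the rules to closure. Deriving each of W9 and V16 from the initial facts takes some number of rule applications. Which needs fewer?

V16: W19 and R8 hold, so V16 follows (Rule 2). [1 rule application]
W9: W19 and R8 hold, so V16 follows (Rule 2). From W19 and V16, Rule 1 gives W9. [2 rule applications]
V16 needs fewer.

V16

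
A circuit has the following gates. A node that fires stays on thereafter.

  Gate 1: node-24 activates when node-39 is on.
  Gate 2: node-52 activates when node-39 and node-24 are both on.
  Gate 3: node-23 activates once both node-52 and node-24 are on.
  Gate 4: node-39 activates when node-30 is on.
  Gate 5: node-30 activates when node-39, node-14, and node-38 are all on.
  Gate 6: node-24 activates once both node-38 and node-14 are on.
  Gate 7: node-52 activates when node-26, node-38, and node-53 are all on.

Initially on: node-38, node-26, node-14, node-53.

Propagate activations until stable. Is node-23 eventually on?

Gate 7: node-26, node-38, and node-53 on → node-52 on.
Gate 6: node-38 and node-14 on → node-24 on.
Gate 3: node-52 and node-24 on → node-23 on.

Yes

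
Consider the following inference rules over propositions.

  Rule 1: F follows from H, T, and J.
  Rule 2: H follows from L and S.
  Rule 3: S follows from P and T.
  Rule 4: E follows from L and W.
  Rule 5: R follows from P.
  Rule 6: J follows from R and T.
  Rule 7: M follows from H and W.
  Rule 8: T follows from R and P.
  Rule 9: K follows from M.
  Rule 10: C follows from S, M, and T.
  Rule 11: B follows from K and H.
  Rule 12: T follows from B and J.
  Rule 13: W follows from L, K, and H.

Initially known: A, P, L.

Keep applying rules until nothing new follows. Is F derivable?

P holds, so R follows (Rule 5).
R and P hold, so T follows (Rule 8).
From R and T, Rule 6 gives J.
P and T hold, so S follows (Rule 3).
L and S hold, so H follows (Rule 2).
H, T, and J hold, so F follows (Rule 1).

Yes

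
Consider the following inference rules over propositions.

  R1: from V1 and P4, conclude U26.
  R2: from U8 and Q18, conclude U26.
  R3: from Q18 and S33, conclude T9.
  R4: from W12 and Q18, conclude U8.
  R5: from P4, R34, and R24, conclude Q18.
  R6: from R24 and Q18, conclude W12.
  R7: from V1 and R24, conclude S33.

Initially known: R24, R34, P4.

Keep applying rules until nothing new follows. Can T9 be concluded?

No

T9 would need Q18 and S33 (R3), but S33 is never established.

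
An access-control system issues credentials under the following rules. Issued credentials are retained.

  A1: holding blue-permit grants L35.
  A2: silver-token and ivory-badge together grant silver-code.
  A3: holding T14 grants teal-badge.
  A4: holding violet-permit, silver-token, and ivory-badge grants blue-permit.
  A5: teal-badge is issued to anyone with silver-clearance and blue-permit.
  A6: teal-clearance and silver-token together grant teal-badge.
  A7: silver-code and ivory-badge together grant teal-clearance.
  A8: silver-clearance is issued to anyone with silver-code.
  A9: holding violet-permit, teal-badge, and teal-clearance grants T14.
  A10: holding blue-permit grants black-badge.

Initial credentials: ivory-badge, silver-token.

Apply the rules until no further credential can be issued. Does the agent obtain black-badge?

black-badge would need blue-permit (A10), but blue-permit is never granted.

No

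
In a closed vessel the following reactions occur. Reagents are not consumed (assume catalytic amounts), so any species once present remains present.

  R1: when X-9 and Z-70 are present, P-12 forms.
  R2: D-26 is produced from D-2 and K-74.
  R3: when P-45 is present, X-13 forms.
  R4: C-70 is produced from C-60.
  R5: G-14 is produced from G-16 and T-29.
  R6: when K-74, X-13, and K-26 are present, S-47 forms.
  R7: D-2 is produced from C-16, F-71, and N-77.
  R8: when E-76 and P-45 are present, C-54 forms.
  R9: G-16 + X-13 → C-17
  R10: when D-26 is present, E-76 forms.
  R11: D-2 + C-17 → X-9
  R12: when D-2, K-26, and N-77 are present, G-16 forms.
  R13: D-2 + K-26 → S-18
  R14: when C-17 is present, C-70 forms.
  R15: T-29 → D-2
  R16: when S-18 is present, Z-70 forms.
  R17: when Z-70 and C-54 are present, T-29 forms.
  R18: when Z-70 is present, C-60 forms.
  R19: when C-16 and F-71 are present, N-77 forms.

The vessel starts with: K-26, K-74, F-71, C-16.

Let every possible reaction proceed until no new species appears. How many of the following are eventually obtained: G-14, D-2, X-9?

1

C-16 and F-71 present → N-77 forms (R19).
C-16, F-71, and N-77 present → D-2 forms (R7).
G-14 would need G-16 and T-29 (R5), but T-29 never forms.
D-2: reached.
X-9 would need D-2 and C-17 (R11), but C-17 never forms.
Reached: D-2 — 1 of the 3.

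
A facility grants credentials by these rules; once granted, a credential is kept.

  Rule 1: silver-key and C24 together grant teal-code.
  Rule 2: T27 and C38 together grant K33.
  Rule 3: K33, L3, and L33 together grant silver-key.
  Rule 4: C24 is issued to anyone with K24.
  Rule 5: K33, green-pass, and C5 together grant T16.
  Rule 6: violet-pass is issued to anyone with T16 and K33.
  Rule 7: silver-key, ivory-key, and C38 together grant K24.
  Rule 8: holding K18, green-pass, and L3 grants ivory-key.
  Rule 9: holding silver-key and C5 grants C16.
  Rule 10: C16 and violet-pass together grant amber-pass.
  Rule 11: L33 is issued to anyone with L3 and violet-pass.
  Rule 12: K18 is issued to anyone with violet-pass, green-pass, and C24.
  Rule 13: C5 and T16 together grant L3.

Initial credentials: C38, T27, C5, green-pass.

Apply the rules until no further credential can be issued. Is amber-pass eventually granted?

Holding T27 and C38 grants K33 (Rule 2).
Holding K33, green-pass, and C5 grants T16 (Rule 5).
Holding T16 and K33 grants violet-pass (Rule 6).
Holding C5 and T16 grants L3 (Rule 13).
Holding L3 and violet-pass grants L33 (Rule 11).
Holding K33, L3, and L33 grants silver-key (Rule 3).
Holding silver-key and C5 grants C16 (Rule 9).
Holding C16 and violet-pass grants amber-pass (Rule 10).

Yes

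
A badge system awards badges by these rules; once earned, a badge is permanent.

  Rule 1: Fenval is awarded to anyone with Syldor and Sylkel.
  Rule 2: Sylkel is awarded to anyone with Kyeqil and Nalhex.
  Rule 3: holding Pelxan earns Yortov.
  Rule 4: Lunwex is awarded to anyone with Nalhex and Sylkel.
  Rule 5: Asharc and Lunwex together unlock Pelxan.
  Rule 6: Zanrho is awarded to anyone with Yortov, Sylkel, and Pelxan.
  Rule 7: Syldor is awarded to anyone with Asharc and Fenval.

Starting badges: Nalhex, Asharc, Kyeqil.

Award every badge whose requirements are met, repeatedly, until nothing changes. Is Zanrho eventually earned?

With Kyeqil and Nalhex, Sylkel is earned (Rule 2).
With Nalhex and Sylkel, Lunwex is earned (Rule 4).
With Asharc and Lunwex, Pelxan is earned (Rule 5).
With Pelxan, Yortov is earned (Rule 3).
With Yortov, Sylkel, and Pelxan, Zanrho is earned (Rule 6).

Yes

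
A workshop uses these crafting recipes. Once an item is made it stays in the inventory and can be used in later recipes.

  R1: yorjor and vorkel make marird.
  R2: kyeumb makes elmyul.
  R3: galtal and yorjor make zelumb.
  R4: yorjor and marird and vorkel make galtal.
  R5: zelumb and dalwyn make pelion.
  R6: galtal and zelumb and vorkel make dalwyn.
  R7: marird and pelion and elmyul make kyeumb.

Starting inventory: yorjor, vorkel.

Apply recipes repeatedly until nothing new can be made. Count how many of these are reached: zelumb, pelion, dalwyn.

Using R1, yorjor and vorkel make marird.
yorjor and marird and vorkel → galtal (R4).
Using R3, galtal and yorjor make zelumb.
Using R6, galtal, zelumb, and vorkel make dalwyn.
zelumb and dalwyn → pelion (R5).
zelumb: reached.
pelion: reached.
dalwyn: reached.
All 3 are reached.

3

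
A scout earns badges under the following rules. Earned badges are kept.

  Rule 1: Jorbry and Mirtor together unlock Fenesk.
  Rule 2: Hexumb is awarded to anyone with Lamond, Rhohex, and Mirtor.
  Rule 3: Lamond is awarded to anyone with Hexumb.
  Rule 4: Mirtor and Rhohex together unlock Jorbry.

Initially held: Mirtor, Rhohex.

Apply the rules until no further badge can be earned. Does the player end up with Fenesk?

With Mirtor and Rhohex, Jorbry is earned (Rule 4).
With Jorbry and Mirtor, Fenesk is earned (Rule 1).

Yes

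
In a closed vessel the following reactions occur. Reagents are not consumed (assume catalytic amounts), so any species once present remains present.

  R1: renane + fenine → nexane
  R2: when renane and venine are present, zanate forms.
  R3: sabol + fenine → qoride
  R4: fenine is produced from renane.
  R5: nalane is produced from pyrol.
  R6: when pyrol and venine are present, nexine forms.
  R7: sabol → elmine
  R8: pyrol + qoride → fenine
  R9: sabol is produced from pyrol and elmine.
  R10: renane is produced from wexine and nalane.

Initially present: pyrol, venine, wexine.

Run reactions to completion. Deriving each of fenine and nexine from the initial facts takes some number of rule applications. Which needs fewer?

nexine

nexine: pyrol and venine present → nexine forms (R6). [1 rule application]
fenine: pyrol present → nalane forms (R5). wexine and nalane present → renane forms (R10). renane present → fenine forms (R4). [3 rule applications]
nexine needs fewer.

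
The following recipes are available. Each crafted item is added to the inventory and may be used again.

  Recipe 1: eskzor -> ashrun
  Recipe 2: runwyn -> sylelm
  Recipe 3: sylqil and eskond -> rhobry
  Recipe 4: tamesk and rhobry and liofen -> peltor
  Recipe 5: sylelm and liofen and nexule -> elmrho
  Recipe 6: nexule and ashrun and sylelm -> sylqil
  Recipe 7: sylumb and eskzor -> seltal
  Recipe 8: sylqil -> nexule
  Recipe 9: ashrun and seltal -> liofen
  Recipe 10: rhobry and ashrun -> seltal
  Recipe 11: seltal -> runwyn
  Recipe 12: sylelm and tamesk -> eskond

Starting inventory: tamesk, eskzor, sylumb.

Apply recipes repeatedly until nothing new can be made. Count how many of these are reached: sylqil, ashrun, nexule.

1

Using Recipe 1, eskzor makes ashrun.
sylqil would need nexule, ashrun, and sylelm (Recipe 6), but nexule is never obtained.
ashrun: reached.
nexule would need sylqil (Recipe 8), but sylqil is never obtained.
Reached: ashrun — 1 of the 3.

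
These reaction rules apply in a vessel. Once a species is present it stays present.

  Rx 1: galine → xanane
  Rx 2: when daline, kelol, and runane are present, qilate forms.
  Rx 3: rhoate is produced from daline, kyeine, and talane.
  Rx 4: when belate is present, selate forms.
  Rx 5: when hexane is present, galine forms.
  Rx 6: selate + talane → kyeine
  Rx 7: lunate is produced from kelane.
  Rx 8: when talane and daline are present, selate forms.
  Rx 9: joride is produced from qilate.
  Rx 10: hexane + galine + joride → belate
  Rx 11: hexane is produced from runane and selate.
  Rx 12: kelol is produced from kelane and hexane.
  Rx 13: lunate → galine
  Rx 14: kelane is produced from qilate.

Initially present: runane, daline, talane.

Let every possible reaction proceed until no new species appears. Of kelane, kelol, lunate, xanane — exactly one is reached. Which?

talane and daline present → selate forms (Rx 8).
runane and selate present → hexane forms (Rx 11).
hexane present → galine forms (Rx 5).
galine present → xanane forms (Rx 1).
kelane would need qilate (Rx 14), but qilate never forms. lunate would need kelane (Rx 7), but kelane never forms. kelol would need kelane and hexane (Rx 12), but kelane never forms.

xanane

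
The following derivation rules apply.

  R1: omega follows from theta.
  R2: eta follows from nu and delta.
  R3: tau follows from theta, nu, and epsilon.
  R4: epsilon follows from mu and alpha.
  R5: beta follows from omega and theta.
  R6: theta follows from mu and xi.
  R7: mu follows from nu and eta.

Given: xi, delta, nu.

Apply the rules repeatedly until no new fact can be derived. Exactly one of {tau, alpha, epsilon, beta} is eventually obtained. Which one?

beta

nu and delta hold, so eta follows (R2).
From nu and eta, R7 gives mu.
mu and xi hold, so theta follows (R6).
From theta, R1 gives omega.
omega and theta hold, so beta follows (R5).
tau would need theta, nu, and epsilon (R3), but epsilon is never established. No rule produces alpha, and it is not given. epsilon would need mu and alpha (R4), but alpha is never established.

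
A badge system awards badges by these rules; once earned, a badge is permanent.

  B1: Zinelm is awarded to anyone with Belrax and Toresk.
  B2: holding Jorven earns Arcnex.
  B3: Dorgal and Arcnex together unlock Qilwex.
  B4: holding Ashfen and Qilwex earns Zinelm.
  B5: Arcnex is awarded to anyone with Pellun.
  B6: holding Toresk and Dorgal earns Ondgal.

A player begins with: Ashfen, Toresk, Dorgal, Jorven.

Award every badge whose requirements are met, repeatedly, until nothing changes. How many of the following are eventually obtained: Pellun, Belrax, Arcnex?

1

With Jorven, Arcnex is earned (B2).
No rule produces Pellun, and it is not given.
No rule produces Belrax, and it is not given.
Arcnex: reached.
Reached: Arcnex — 1 of the 3.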